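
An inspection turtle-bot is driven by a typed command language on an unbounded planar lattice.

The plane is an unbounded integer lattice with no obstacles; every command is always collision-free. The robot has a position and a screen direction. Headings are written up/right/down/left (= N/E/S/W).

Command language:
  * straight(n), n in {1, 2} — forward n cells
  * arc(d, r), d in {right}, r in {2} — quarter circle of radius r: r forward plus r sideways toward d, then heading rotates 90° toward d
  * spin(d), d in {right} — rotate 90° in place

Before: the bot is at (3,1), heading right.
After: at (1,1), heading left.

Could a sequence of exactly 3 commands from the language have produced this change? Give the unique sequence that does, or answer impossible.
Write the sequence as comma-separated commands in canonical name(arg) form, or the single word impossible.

spin(right), spin(right), straight(2)

key: position moved to (1,1) AND the heading swung to W — translation plus rotation needed
begin: at (3,1), heading right
t=1 spin(right) ⇒ at (3,1), heading down
t=2 spin(right) ⇒ at (3,1), heading left
t=3 straight(2) ⇒ at (1,1), heading left
no rival 3-sequence matches.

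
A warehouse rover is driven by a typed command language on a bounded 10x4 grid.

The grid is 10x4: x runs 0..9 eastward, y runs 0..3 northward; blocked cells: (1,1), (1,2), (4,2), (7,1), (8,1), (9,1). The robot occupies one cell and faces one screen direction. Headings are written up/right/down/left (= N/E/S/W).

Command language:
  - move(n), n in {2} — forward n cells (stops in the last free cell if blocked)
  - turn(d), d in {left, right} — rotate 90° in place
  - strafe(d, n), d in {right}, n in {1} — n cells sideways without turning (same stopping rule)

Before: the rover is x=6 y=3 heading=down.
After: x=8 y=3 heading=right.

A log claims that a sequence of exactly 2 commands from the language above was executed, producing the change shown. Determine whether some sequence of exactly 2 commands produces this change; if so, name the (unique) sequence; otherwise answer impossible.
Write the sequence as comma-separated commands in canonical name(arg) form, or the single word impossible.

key: cell and facing (now E) both changed — the 2 commands mix motion and turning
initial: x=6 y=3 heading=down
step 1 (turn(left)): x=6 y=3 heading=right
step 2 (move(2)): x=8 y=3 heading=right
no other 2-command option fits: unique.

turn(left), move(2)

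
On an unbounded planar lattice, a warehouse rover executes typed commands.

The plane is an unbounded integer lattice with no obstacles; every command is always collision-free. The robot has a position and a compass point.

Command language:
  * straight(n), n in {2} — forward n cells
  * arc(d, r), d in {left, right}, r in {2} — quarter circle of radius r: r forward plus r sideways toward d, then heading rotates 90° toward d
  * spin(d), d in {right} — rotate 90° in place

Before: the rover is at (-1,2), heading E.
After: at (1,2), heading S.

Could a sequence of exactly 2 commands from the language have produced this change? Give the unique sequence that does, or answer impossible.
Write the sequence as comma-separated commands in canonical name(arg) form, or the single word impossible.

key: position moved to (1,2) AND the heading swung to S — translation plus rotation needed
begin: at (-1,2), heading E
step 1 (straight(2)): at (1,2), heading E
step 2 (spin(right)): at (1,2), heading S
uniquely the one of 16 2-step routes that fits.

straight(2), spin(right)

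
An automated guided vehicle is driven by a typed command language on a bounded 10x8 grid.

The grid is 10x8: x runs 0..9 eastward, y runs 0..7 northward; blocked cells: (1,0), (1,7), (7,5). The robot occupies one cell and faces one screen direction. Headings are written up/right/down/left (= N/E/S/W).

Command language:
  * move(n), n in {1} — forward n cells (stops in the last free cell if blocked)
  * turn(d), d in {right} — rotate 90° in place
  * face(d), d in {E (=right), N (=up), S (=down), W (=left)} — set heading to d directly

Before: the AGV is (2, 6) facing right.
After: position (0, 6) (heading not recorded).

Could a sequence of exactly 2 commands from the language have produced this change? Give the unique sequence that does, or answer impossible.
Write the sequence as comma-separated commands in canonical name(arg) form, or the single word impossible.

every 2-command combo misses the target.

impossible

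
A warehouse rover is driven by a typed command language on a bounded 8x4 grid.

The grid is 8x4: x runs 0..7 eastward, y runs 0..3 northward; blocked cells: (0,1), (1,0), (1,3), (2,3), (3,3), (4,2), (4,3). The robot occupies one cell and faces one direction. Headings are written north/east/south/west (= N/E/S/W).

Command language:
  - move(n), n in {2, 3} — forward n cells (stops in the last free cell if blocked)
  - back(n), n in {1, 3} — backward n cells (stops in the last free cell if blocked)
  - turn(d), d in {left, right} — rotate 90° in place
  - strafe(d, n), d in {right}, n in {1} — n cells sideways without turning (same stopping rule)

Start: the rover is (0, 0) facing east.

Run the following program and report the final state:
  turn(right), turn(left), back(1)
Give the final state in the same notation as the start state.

begin: (0, 0) facing east
[1] after turn(right): (0, 0) facing south
[2] after turn(left): (0, 0) facing east
[3] after back(1): (0, 0) facing east

(0, 0) facing east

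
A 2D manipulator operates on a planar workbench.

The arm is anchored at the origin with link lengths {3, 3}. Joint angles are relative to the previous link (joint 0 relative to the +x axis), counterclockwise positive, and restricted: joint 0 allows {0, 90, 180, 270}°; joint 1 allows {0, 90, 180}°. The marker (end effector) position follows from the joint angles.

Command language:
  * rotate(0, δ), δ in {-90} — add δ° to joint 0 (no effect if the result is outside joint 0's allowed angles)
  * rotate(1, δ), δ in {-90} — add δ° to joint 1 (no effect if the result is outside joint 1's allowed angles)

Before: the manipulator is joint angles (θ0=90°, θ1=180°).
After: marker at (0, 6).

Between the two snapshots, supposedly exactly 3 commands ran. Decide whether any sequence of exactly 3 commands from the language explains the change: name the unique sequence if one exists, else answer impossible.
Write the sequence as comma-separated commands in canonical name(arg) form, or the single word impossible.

rotate(1, -90), rotate(1, -90), rotate(1, -90)

start: joint angles (θ0=90°, θ1=180°)
step 1 (rotate(1, -90)): joint angles (θ0=90°, θ1=90°)
step 2 (rotate(1, -90)): joint angles (θ0=90°, θ1=0°)
step 3 (rotate(1, -90)): joint angles (θ0=90°, θ1=0°)
uniquely the one of 8 3-step routes that fits.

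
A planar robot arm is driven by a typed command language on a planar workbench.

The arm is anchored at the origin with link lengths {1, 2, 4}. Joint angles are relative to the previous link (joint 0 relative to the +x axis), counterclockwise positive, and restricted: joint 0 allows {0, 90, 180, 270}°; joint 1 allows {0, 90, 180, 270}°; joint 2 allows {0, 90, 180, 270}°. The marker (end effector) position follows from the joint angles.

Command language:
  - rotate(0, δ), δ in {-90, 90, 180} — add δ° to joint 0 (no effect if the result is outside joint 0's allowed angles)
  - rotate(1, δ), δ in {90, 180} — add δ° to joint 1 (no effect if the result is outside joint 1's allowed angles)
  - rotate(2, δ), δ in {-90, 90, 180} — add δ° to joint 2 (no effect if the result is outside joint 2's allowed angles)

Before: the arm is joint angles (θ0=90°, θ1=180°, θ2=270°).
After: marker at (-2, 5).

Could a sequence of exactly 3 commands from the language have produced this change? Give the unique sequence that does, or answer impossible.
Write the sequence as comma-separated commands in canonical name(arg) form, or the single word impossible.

rotate(1, 90), rotate(1, 90), rotate(1, 90)

initial: joint angles (θ0=90°, θ1=180°, θ2=270°)
1. rotate(1, 90) → joint angles (θ0=90°, θ1=270°, θ2=270°)
2. rotate(1, 90) → joint angles (θ0=90°, θ1=0°, θ2=270°)
3. rotate(1, 90) → joint angles (θ0=90°, θ1=90°, θ2=270°)
uniquely the one of 512 3-step routes that fits.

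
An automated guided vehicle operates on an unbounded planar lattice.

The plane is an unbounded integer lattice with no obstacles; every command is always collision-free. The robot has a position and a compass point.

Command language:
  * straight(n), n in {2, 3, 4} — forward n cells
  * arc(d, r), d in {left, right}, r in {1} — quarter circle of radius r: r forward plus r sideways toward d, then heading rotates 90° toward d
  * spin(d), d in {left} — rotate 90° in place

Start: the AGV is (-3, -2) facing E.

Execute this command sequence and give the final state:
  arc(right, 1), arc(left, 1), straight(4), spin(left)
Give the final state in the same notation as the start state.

(3, -4) facing N

begin: (-3, -2) facing E
[1] after arc(right, 1): (-2, -3) facing S
[2] after arc(left, 1): (-1, -4) facing E
[3] after straight(4): (3, -4) facing E
[4] after spin(left): (3, -4) facing N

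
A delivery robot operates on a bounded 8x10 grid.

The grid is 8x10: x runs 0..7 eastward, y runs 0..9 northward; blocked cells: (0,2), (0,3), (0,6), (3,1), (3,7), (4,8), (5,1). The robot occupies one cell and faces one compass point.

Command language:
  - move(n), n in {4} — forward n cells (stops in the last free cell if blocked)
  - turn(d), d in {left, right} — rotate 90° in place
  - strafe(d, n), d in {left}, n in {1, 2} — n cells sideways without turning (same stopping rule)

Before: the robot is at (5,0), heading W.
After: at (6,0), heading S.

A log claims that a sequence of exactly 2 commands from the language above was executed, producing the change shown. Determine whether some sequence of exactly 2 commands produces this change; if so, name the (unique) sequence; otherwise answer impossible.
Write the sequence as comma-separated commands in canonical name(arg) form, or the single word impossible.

turn(left), strafe(left, 1)

key: order matters: swapping turn(left) and strafe(left, 1) lands elsewhere
begin: at (5,0), heading W
1. turn(left) → at (5,0), heading S
2. strafe(left, 1) → at (6,0), heading S
no rival 2-sequence matches.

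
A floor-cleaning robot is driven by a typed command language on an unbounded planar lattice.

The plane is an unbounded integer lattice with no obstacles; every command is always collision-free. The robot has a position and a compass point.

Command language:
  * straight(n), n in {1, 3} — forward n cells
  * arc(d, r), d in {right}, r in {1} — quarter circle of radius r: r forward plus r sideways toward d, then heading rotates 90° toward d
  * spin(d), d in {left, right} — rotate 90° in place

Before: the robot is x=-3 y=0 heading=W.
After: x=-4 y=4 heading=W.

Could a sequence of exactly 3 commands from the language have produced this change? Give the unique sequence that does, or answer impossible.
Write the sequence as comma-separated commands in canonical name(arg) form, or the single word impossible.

key: order matters: swapping arc(right, 1) and spin(left) lands elsewhere
start: x=-3 y=0 heading=W
step 1 (arc(right, 1)): x=-4 y=1 heading=N
step 2 (straight(3)): x=-4 y=4 heading=N
step 3 (spin(left)): x=-4 y=4 heading=W
uniquely the one of 125 3-step routes that fits.

arc(right, 1), straight(3), spin(left)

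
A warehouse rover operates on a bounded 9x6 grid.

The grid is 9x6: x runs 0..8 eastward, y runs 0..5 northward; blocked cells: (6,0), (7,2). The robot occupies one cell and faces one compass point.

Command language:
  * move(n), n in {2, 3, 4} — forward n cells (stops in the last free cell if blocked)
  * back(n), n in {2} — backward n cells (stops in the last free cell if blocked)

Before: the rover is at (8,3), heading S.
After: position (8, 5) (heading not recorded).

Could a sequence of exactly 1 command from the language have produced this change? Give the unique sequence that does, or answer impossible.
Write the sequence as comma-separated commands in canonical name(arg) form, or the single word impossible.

back(2)

initial: at (8,3), heading S
step 1 (back(2)): at (8,5), heading S
no other 1-command option fits: unique.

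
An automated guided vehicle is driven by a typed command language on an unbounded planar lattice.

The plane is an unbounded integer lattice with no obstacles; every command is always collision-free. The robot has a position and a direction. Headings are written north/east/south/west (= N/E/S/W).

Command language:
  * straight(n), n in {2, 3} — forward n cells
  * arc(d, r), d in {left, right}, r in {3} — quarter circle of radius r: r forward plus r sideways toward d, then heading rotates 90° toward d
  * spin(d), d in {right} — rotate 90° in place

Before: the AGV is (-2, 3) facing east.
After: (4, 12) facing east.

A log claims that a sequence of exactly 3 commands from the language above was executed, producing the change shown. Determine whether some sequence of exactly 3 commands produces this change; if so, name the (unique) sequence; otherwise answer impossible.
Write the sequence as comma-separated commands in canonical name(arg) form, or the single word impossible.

key: running arc(right, 3) before arc(left, 3) would end elsewhere — order is forced
start: (-2, 3) facing east
t=1 arc(left, 3) ⇒ (1, 6) facing north
t=2 straight(3) ⇒ (1, 9) facing north
t=3 arc(right, 3) ⇒ (4, 12) facing east
uniquely the one of 125 3-step routes that fits.

arc(left, 3), straight(3), arc(right, 3)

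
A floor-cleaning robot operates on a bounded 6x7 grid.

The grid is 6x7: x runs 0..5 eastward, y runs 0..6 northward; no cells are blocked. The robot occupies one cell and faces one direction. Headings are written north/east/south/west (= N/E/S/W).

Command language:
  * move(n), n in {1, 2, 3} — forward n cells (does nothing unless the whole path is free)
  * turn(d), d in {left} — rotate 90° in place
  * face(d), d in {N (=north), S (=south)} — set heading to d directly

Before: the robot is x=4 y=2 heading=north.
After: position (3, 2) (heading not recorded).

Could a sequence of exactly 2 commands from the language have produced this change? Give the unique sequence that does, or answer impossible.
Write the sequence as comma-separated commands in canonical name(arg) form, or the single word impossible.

turn(left), move(1)

key: running move(1) before turn(left) would end elsewhere — order is forced
initial: x=4 y=2 heading=north
[1] after turn(left): x=4 y=2 heading=west
[2] after move(1): x=3 y=2 heading=west
all 36 alternatives checked — unique.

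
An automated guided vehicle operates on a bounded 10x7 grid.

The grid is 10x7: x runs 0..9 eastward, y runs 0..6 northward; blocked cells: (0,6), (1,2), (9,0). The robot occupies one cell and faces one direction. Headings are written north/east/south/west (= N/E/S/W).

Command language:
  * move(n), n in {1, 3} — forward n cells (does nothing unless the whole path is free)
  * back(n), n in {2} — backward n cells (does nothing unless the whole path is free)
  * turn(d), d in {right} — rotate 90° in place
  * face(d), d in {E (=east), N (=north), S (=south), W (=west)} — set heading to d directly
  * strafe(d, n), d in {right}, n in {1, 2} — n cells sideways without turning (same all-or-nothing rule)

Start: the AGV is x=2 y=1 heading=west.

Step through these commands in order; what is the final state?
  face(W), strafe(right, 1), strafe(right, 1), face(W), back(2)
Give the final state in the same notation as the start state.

x=4 y=3 heading=west

initial: x=2 y=1 heading=west
1. face(W) → x=2 y=1 heading=west
2. strafe(right, 1) → x=2 y=2 heading=west
3. strafe(right, 1) → x=2 y=3 heading=west
4. face(W) → x=2 y=3 heading=west
5. back(2) → x=4 y=3 heading=west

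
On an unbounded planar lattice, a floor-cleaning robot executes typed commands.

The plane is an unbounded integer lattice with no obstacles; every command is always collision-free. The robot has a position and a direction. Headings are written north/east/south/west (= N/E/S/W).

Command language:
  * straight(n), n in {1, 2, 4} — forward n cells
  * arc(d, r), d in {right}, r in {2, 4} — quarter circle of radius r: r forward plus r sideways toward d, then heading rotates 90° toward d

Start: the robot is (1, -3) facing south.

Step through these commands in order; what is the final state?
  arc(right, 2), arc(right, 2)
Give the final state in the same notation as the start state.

begin: (1, -3) facing south
1. arc(right, 2) → (-1, -5) facing west
2. arc(right, 2) → (-3, -3) facing north

(-3, -3) facing north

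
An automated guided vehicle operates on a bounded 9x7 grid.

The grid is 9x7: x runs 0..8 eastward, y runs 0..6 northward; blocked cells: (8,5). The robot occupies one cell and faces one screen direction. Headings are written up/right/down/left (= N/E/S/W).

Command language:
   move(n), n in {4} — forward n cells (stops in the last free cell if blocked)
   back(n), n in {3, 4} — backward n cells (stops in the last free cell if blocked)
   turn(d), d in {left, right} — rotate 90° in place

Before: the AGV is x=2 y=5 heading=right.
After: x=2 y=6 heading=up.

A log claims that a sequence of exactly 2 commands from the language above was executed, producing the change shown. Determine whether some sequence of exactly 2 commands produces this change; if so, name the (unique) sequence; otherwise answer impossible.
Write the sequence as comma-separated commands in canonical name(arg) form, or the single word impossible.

turn(left), move(4)

key: order matters: swapping turn(left) and move(4) lands elsewhere
t0: x=2 y=5 heading=right
1. turn(left) → x=2 y=5 heading=up
2. move(4) → x=2 y=6 heading=up
no other 2-command option fits: unique.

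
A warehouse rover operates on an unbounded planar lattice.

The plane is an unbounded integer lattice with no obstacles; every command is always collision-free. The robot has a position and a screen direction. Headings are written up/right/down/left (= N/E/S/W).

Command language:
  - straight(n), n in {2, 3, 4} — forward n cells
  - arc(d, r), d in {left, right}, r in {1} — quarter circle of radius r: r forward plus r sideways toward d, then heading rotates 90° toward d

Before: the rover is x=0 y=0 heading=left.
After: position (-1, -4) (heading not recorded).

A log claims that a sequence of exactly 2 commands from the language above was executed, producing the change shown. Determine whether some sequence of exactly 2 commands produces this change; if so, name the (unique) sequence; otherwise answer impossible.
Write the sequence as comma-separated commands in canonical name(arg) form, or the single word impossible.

key: order matters: swapping arc(left, 1) and straight(3) lands elsewhere
from: x=0 y=0 heading=left
1. arc(left, 1) → x=-1 y=-1 heading=down
2. straight(3) → x=-1 y=-4 heading=down
uniquely the one of 25 2-step routes that fits.

arc(left, 1), straight(3)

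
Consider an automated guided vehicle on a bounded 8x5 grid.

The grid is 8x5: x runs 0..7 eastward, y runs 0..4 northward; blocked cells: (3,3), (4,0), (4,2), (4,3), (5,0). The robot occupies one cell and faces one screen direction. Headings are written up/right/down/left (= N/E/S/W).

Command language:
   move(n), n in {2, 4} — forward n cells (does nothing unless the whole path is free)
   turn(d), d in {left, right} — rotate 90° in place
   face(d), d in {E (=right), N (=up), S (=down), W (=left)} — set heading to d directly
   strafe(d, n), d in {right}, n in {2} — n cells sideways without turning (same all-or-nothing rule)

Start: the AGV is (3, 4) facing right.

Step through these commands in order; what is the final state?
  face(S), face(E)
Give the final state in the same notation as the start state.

start: (3, 4) facing right
t=1 face(S) ⇒ (3, 4) facing down
t=2 face(E) ⇒ (3, 4) facing right

(3, 4) facing right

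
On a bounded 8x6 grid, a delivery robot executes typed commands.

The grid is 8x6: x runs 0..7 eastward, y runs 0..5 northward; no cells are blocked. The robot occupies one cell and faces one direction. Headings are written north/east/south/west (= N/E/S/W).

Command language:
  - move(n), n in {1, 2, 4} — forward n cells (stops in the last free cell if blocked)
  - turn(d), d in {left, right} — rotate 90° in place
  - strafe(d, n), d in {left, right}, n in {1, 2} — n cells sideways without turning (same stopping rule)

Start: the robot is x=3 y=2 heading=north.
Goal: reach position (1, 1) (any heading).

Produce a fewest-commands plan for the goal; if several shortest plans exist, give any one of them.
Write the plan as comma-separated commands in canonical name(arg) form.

start: x=3 y=2 heading=north
[1] after strafe(left, 2): x=1 y=2 heading=north
[2] after turn(right): x=1 y=2 heading=east
[3] after strafe(right, 1): x=1 y=1 heading=east
shorter routes all fall short; 3 is best.

strafe(left, 2), turn(right), strafe(right, 1)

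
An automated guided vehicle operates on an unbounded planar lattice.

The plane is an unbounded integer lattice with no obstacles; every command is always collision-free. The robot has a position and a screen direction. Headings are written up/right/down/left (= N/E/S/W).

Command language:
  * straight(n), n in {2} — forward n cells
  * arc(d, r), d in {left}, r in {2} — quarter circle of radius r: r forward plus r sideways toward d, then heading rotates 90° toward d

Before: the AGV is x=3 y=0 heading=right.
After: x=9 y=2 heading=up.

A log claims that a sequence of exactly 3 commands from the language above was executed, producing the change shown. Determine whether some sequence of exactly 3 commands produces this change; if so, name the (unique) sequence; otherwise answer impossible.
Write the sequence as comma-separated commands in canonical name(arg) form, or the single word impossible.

straight(2), straight(2), arc(left, 2)

key: running arc(left, 2) before straight(2) would end elsewhere — order is forced
start: x=3 y=0 heading=right
t=1 straight(2) ⇒ x=5 y=0 heading=right
t=2 straight(2) ⇒ x=7 y=0 heading=right
t=3 arc(left, 2) ⇒ x=9 y=2 heading=up
no rival 3-sequence matches.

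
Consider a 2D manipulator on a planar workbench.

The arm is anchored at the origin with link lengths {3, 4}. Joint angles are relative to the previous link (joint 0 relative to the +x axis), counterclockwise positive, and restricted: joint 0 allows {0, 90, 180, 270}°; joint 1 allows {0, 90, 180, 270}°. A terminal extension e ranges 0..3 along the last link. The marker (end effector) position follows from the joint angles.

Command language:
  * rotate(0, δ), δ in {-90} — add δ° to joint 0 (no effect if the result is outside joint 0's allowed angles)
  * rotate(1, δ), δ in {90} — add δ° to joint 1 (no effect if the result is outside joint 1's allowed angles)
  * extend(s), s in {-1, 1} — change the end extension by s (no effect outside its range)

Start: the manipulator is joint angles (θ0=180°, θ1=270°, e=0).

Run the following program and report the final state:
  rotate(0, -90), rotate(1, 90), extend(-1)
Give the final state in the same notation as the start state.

joint angles (θ0=90°, θ1=0°, e=0)

initial: joint angles (θ0=180°, θ1=270°, e=0)
[1] after rotate(0, -90): joint angles (θ0=90°, θ1=270°, e=0)
[2] after rotate(1, 90): joint angles (θ0=90°, θ1=0°, e=0)
[3] after extend(-1): joint angles (θ0=90°, θ1=0°, e=0)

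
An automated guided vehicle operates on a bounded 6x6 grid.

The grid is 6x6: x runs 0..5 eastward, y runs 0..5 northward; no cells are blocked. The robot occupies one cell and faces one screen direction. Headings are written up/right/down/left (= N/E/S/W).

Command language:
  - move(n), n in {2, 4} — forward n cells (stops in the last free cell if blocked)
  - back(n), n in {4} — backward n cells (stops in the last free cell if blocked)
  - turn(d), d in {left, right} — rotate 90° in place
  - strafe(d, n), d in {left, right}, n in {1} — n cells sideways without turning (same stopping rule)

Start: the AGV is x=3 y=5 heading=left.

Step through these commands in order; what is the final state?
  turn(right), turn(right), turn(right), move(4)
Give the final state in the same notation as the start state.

initial: x=3 y=5 heading=left
[1] after turn(right): x=3 y=5 heading=up
[2] after turn(right): x=3 y=5 heading=right
[3] after turn(right): x=3 y=5 heading=down
[4] after move(4): x=3 y=1 heading=down

x=3 y=1 heading=down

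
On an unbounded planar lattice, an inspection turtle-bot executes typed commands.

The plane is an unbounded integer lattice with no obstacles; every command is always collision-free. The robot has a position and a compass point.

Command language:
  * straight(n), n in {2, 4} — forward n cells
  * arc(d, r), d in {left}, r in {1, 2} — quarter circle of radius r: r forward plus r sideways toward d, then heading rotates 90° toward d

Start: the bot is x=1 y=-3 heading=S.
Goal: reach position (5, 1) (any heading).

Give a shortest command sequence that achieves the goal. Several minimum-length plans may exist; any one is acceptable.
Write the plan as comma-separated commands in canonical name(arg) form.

arc(left, 2), arc(left, 2), straight(4)

start: x=1 y=-3 heading=S
1. arc(left, 2) → x=3 y=-5 heading=E
2. arc(left, 2) → x=5 y=-3 heading=N
3. straight(4) → x=5 y=1 heading=N
nothing shorter than 3 reaches the goal.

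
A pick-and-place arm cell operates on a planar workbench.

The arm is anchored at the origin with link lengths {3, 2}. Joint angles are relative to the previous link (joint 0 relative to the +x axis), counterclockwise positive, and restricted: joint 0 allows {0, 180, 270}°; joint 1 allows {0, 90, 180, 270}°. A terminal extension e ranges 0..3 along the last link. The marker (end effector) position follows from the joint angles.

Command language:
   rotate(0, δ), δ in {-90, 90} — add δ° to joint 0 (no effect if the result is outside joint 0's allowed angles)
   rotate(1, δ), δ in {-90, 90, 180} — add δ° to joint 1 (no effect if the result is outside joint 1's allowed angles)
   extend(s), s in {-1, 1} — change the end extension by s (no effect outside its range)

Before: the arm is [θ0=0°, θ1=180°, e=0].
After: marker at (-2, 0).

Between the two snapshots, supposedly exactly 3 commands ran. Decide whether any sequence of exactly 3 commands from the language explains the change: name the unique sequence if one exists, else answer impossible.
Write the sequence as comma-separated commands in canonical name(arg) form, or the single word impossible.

extend(1), extend(1), extend(1)

initial: [θ0=0°, θ1=180°, e=0]
1. extend(1) → [θ0=0°, θ1=180°, e=1]
2. extend(1) → [θ0=0°, θ1=180°, e=2]
3. extend(1) → [θ0=0°, θ1=180°, e=3]
no other 3-command option fits: unique.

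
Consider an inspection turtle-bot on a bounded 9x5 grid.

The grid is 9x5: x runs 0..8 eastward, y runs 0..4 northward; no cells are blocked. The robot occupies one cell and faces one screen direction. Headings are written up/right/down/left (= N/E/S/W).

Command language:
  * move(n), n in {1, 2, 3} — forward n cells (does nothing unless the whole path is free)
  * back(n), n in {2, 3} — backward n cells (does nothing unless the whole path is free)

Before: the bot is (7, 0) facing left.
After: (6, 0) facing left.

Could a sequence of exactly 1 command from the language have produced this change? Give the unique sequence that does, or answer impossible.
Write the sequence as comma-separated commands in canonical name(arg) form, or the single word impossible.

move(1)

key: heading stays W — the single command does not turn
from: (7, 0) facing left
t=1 move(1) ⇒ (6, 0) facing left
no rival 1-sequence matches.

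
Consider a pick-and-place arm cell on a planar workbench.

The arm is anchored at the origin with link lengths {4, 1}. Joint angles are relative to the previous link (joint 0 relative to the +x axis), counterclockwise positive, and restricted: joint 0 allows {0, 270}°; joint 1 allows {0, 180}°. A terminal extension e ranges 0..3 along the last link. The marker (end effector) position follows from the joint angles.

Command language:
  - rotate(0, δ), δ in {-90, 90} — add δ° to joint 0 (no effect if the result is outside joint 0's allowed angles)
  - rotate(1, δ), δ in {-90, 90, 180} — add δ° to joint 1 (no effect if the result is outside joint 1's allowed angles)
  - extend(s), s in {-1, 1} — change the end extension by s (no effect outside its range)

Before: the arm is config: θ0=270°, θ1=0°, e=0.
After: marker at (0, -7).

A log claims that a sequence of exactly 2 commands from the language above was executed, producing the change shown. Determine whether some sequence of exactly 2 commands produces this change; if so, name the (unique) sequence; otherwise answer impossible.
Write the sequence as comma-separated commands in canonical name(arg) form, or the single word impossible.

t0: config: θ0=270°, θ1=0°, e=0
[1] after extend(1): config: θ0=270°, θ1=0°, e=1
[2] after extend(1): config: θ0=270°, θ1=0°, e=2
no other 2-command option fits: unique.

extend(1), extend(1)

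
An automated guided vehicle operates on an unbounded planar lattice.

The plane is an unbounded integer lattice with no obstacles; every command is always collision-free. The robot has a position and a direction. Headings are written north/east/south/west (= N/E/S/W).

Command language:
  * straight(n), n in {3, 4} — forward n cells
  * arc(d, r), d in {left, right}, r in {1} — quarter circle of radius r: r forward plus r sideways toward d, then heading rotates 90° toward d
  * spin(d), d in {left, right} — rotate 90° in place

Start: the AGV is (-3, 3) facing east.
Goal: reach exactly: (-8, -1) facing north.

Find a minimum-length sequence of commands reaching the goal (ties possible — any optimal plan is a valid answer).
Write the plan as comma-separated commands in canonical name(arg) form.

t0: (-3, 3) facing east
t=1 spin(right) ⇒ (-3, 3) facing south
t=2 straight(3) ⇒ (-3, 0) facing south
t=3 arc(right, 1) ⇒ (-4, -1) facing west
t=4 straight(4) ⇒ (-8, -1) facing west
t=5 spin(right) ⇒ (-8, -1) facing north
shorter routes all fall short; 5 is best.

spin(right), straight(3), arc(right, 1), straight(4), spin(right)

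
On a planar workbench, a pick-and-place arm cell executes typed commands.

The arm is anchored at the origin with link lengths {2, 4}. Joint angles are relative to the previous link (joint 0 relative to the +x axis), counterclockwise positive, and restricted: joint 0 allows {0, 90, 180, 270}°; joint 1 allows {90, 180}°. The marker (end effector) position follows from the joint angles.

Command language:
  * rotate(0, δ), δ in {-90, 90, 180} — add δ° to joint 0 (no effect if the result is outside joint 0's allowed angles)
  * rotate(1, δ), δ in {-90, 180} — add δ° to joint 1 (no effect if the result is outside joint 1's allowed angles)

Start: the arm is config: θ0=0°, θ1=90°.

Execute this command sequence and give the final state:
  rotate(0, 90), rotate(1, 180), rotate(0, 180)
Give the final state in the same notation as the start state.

begin: config: θ0=0°, θ1=90°
1. rotate(0, 90) → config: θ0=90°, θ1=90°
2. rotate(1, 180) → config: θ0=90°, θ1=90°
3. rotate(0, 180) → config: θ0=270°, θ1=90°

config: θ0=270°, θ1=90°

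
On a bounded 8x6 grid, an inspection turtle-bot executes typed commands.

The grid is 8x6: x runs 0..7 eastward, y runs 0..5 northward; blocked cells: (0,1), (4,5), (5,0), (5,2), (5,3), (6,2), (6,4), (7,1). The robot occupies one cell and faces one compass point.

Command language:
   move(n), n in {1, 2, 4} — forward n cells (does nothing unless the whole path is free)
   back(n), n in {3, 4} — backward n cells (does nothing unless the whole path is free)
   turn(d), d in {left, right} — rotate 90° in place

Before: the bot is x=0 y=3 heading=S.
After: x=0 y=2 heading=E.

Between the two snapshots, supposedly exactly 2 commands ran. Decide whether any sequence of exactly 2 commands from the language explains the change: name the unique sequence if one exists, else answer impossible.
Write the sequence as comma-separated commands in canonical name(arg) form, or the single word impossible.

move(1), turn(left)

key: order matters: swapping move(1) and turn(left) lands elsewhere
from: x=0 y=3 heading=S
[1] after move(1): x=0 y=2 heading=S
[2] after turn(left): x=0 y=2 heading=E
no other 2-command option fits: unique.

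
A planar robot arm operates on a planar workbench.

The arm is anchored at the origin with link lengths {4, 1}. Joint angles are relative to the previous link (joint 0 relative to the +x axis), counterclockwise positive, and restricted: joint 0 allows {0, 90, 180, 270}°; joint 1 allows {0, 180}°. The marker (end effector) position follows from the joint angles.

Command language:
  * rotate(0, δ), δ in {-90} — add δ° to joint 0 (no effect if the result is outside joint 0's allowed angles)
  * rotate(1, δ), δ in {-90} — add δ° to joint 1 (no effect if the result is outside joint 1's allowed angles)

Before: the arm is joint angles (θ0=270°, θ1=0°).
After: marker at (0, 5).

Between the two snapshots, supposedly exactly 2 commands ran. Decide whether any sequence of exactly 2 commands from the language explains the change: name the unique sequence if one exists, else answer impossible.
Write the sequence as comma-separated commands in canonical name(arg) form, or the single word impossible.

rotate(0, -90), rotate(0, -90)

start: joint angles (θ0=270°, θ1=0°)
t=1 rotate(0, -90) ⇒ joint angles (θ0=180°, θ1=0°)
t=2 rotate(0, -90) ⇒ joint angles (θ0=90°, θ1=0°)
no other 2-command option fits: unique.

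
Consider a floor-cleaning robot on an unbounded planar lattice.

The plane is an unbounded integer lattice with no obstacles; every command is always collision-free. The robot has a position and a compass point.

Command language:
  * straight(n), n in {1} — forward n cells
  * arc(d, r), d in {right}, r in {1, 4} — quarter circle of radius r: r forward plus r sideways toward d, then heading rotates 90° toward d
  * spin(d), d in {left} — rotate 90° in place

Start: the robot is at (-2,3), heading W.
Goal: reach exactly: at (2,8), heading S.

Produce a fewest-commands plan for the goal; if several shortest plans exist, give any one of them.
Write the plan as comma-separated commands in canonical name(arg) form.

arc(right, 4), straight(1), arc(right, 4), arc(right, 4)

start: at (-2,3), heading W
step 1 (arc(right, 4)): at (-6,7), heading N
step 2 (straight(1)): at (-6,8), heading N
step 3 (arc(right, 4)): at (-2,12), heading E
step 4 (arc(right, 4)): at (2,8), heading S
minimal: 4 command(s), checked below 4.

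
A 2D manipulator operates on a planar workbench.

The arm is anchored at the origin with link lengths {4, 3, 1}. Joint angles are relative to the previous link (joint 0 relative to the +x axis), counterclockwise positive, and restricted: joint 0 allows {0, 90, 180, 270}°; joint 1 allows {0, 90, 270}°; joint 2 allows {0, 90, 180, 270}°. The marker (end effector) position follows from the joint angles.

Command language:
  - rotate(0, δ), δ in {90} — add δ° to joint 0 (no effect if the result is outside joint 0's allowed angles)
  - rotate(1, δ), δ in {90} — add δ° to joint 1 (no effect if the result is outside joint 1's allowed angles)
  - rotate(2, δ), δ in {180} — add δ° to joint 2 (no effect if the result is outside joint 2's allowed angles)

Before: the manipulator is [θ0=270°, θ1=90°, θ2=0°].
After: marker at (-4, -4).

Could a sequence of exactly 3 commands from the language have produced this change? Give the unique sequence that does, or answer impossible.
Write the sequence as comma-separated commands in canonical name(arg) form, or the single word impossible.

initial: [θ0=270°, θ1=90°, θ2=0°]
t=1 rotate(0, 90) ⇒ [θ0=0°, θ1=90°, θ2=0°]
t=2 rotate(0, 90) ⇒ [θ0=90°, θ1=90°, θ2=0°]
t=3 rotate(0, 90) ⇒ [θ0=180°, θ1=90°, θ2=0°]
no rival 3-sequence matches.

rotate(0, 90), rotate(0, 90), rotate(0, 90)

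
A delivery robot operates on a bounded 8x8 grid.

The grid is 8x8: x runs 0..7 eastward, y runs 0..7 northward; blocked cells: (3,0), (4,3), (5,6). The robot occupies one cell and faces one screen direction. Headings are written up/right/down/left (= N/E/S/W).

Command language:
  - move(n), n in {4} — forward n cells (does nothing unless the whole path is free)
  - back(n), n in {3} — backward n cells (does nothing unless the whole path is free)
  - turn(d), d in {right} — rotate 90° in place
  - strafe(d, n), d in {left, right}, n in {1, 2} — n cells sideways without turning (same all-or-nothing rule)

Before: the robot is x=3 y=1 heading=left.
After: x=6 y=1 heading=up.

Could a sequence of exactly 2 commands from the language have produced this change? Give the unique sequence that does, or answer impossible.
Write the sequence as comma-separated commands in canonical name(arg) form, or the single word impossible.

back(3), turn(right)

key: cell and facing (now N) both changed — the 2 commands mix motion and turning
initial: x=3 y=1 heading=left
[1] after back(3): x=6 y=1 heading=left
[2] after turn(right): x=6 y=1 heading=up
no rival 2-sequence matches.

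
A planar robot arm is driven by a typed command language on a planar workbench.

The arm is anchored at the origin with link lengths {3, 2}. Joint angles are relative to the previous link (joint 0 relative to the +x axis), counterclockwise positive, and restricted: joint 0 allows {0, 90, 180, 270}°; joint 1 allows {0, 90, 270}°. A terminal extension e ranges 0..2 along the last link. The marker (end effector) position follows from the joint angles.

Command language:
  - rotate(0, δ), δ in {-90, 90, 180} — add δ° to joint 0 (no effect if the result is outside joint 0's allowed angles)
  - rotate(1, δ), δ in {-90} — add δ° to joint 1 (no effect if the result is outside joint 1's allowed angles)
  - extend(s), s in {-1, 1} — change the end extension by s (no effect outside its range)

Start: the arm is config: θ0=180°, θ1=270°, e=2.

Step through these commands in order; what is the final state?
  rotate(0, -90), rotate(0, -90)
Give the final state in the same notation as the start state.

config: θ0=0°, θ1=270°, e=2

from: config: θ0=180°, θ1=270°, e=2
1. rotate(0, -90) → config: θ0=90°, θ1=270°, e=2
2. rotate(0, -90) → config: θ0=0°, θ1=270°, e=2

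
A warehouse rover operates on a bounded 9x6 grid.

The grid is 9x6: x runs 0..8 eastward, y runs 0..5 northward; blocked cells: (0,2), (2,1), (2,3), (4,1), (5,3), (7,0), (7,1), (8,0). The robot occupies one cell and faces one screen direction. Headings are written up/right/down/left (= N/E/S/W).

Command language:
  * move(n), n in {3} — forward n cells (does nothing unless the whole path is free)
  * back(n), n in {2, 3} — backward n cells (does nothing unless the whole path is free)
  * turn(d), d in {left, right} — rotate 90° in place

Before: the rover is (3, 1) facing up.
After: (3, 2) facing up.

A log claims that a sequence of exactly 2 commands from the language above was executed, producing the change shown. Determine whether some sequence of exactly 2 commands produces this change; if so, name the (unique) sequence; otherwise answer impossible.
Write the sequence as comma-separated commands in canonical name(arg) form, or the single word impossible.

key: running back(2) before move(3) would end elsewhere — order is forced
from: (3, 1) facing up
[1] after move(3): (3, 4) facing up
[2] after back(2): (3, 2) facing up
no rival 2-sequence matches.

move(3), back(2)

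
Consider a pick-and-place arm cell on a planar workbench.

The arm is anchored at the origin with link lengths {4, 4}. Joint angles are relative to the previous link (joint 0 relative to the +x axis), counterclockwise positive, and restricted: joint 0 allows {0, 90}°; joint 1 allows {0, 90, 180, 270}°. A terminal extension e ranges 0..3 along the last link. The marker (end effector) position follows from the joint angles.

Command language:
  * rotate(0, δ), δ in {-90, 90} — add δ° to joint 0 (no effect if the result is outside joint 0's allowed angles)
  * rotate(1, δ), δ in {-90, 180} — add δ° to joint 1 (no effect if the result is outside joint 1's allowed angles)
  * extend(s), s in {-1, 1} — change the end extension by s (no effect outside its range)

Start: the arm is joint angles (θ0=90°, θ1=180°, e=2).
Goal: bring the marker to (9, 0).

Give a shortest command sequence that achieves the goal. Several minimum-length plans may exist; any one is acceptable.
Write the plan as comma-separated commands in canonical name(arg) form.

rotate(0, -90), rotate(1, 180), extend(-1)

t0: joint angles (θ0=90°, θ1=180°, e=2)
1. rotate(0, -90) → joint angles (θ0=0°, θ1=180°, e=2)
2. rotate(1, 180) → joint angles (θ0=0°, θ1=0°, e=2)
3. extend(-1) → joint angles (θ0=0°, θ1=0°, e=1)
minimal: 3 command(s), checked below 3.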